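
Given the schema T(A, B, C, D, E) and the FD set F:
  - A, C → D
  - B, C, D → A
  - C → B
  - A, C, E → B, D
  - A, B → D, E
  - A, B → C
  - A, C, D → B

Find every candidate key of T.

{A, B}, {A, C}, {C, D}

{A, B} is a candidate key since {A, B}⁺ = {A, B, C, D, E} covers every attribute.
{A, C} is a candidate key since {A, C}⁺ = {A, B, C, D, E} covers every attribute.
{C, D} is a candidate key since {C, D}⁺ = {A, B, C, D, E} covers every attribute.
These are minimal and exhaustive — every other superkey contains one of them.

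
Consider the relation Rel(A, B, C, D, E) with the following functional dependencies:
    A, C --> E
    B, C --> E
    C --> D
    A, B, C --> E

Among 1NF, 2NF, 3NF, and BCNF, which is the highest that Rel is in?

Candidate key: {A, B, C}. Prime attributes: {A, B, C}.
For A, C --> E we have {A, C}⁺ = {A, C, D, E}; {A, C} is not a superkey, so BCNF fails.
A, C --> E has non-prime {E} on the right and a non-superkey on the left, so 3NF fails.
The proper key subset {C} of {A, B, C} determines non-prime {D}, so the relation is not even in 2NF.

1NF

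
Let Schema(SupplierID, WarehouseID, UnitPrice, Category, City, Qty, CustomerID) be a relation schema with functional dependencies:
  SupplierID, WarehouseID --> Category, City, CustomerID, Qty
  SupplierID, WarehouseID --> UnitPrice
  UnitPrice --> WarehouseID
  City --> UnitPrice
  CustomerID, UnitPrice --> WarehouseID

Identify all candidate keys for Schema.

{City, SupplierID}, {SupplierID, UnitPrice}, {SupplierID, WarehouseID}

Attributes never on any right-hand side: {SupplierID} — every candidate key must contain it.
Closure of {City, SupplierID} is {Category, City, CustomerID, Qty, SupplierID, UnitPrice, WarehouseID}, the whole schema; {City, SupplierID} is a candidate key.
Closure of {SupplierID, UnitPrice} is {Category, City, CustomerID, Qty, SupplierID, UnitPrice, WarehouseID}, the whole schema; {SupplierID, UnitPrice} is a candidate key.
Closure of {SupplierID, WarehouseID} is {Category, City, CustomerID, Qty, SupplierID, UnitPrice, WarehouseID}, the whole schema; {SupplierID, WarehouseID} is a candidate key.
No proper subset of any of these is a key, and no other minimal superkey exists.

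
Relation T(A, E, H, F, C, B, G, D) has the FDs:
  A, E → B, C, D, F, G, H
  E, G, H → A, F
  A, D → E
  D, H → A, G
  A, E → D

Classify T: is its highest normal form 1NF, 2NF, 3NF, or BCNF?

BCNF

Candidate keys: {A, D}, {A, E}, {D, H}, {E, G, H}. Prime attributes: {A, D, E, G, H}.
Every FD has a superkey on the left, so the relation is in BCNF.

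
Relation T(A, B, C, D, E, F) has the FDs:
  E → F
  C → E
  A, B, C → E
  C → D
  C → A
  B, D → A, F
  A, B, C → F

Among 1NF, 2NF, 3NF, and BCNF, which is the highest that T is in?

1NF

Candidate key: {B, C}. Prime attributes: {B, C}.
E → F breaks BCNF: {E}⁺ = {E, F}, so {E} is not a superkey.
Because {F} is non-prime and the left side of E → F is not a superkey, the relation is not in 3NF.
Since {C} ⊂ {B, C} and {C}⁺ ⊇ {A, D, E, F} with {A, D, E, F} non-prime, there is a partial dependency; 2NF fails.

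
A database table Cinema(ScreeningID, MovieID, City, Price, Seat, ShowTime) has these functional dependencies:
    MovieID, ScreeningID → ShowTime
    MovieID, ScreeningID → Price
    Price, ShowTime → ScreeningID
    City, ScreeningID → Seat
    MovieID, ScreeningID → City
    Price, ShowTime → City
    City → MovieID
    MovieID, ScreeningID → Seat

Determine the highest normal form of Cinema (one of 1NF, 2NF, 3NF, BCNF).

Candidate keys: {City, ScreeningID}, {MovieID, ScreeningID}, {Price, ShowTime}. Prime attributes: {City, MovieID, Price, ScreeningID, ShowTime}.
For City → MovieID we have {City}⁺ = {City, MovieID}; {City} is not a superkey, so BCNF fails.
Since {MovieID} ⊆ prime attributes and every other non-superkey FD also has a prime right side, the schema is in 3NF.

3NF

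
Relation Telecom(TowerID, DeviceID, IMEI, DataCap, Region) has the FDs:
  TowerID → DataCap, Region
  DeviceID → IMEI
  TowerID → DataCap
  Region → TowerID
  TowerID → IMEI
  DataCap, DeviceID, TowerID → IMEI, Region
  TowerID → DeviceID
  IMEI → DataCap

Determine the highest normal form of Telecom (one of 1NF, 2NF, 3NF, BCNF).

2NF

Candidate keys: {Region}, {TowerID}. Prime attributes: {Region, TowerID}.
DeviceID → IMEI: {DeviceID}⁺ = {DataCap, DeviceID, IMEI}, which is not all of the attributes, so the left side is not a superkey — BCNF is violated.
DeviceID → IMEI has non-prime {IMEI} on the right and a non-superkey on the left, so 3NF fails.
Every candidate key is a single attribute, so no partial dependency is possible; 2NF holds.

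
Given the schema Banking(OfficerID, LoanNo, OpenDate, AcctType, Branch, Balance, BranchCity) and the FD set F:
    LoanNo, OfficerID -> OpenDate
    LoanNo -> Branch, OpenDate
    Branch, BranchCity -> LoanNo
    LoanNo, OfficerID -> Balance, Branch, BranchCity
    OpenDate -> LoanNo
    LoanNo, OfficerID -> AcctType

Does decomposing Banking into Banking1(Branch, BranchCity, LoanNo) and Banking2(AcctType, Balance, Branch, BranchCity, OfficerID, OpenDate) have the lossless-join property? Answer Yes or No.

Yes

Common attributes: {Branch, BranchCity}; their closure is {Branch, BranchCity, LoanNo, OpenDate}.
Since Banking1 ⊆ {Branch, BranchCity, LoanNo, OpenDate}, the intersection is a superkey of Banking1; the decomposition is lossless.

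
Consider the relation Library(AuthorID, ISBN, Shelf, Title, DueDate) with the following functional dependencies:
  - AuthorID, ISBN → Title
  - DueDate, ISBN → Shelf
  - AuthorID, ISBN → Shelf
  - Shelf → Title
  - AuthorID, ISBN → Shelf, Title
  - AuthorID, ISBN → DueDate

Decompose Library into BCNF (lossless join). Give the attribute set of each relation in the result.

Candidate key of the original relation: {AuthorID, ISBN}.
Within {AuthorID, DueDate, ISBN, Shelf, Title}: {DueDate, ISBN}⁺ ∩ {AuthorID, DueDate, ISBN, Shelf, Title} = {DueDate, ISBN, Shelf, Title}, not the whole set, so DueDate, ISBN → Shelf, Title violates BCNF; decompose into {DueDate, ISBN, Shelf, Title} and {AuthorID, DueDate, ISBN}.
Within {DueDate, ISBN, Shelf, Title}: {Shelf}⁺ ∩ {DueDate, ISBN, Shelf, Title} = {Shelf, Title}, not the whole set, so Shelf → Title violates BCNF; decompose into {Shelf, Title} and {DueDate, ISBN, Shelf}.
{Shelf, Title}: every determinant is a superkey — BCNF.
{DueDate, ISBN, Shelf}: every determinant is a superkey — BCNF.
{AuthorID, DueDate, ISBN}: every determinant is a superkey — BCNF.

{AuthorID, DueDate, ISBN}; {DueDate, ISBN, Shelf}; {Shelf, Title}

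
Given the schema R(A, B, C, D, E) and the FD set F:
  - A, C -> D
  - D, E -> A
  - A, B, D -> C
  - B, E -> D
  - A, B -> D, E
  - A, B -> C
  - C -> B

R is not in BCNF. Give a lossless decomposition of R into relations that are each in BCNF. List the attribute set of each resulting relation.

Candidate keys of the original relation: {A, B}, {A, C}, {B, E}, {C, E}.
{A, B, C, D, E}: {D, E} determines {A, D, E} here but is not a superkey — split on D, E -> A, giving {A, D, E} and {B, C, D, E}.
{A, D, E} is in BCNF.
{B, C, D, E}: {C} determines {B, C} here but is not a superkey — split on C -> B, giving {B, C} and {C, D, E}.
{B, C} is in BCNF.
{C, D, E} is in BCNF.

{A, D, E}; {B, C}; {C, D, E}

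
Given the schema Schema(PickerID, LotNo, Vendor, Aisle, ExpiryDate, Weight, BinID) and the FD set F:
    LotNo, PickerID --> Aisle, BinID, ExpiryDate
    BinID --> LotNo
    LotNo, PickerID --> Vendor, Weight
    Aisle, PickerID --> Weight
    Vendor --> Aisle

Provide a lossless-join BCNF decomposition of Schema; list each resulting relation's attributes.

{Aisle, PickerID, Weight}; {Aisle, Vendor}; {BinID, ExpiryDate, PickerID, Vendor}; {BinID, LotNo}

Candidate keys of the original relation: {BinID, PickerID}, {LotNo, PickerID}.
{Aisle, BinID, ExpiryDate, LotNo, PickerID, Vendor, Weight}: {BinID} determines {BinID, LotNo} here but is not a superkey — split on BinID --> LotNo, giving {BinID, LotNo} and {Aisle, BinID, ExpiryDate, PickerID, Vendor, Weight}.
{BinID, LotNo} has no BCNF violation.
{Aisle, BinID, ExpiryDate, PickerID, Vendor, Weight}: {Aisle, PickerID} determines {Aisle, PickerID, Weight} here but is not a superkey — split on Aisle, PickerID --> Weight, giving {Aisle, PickerID, Weight} and {Aisle, BinID, ExpiryDate, PickerID, Vendor}.
{Aisle, PickerID, Weight} has no BCNF violation.
{Aisle, BinID, ExpiryDate, PickerID, Vendor}: {Vendor} determines {Aisle, Vendor} here but is not a superkey — split on Vendor --> Aisle, giving {Aisle, Vendor} and {BinID, ExpiryDate, PickerID, Vendor}.
{Aisle, Vendor} has no BCNF violation.
{BinID, ExpiryDate, PickerID, Vendor} has no BCNF violation.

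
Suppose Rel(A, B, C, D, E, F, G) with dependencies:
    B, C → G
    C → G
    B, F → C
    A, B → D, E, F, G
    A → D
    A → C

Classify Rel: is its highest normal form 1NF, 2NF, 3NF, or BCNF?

1NF

Candidate key: {A, B}. Prime attributes: {A, B}.
B, C → G breaks BCNF: {B, C}⁺ = {B, C, G}, so {B, C} is not a superkey.
B, C → G determines the non-prime attribute {G} from a non-superkey — 3NF is violated.
The proper key subset {A} of {A, B} determines non-prime {C, D, G}, so the relation is not even in 2NF.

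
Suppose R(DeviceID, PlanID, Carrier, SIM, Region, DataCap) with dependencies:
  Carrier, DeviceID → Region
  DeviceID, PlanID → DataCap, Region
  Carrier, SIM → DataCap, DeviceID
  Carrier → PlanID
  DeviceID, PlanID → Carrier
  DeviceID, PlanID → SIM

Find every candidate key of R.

{Carrier, DeviceID}, {Carrier, SIM}, {DeviceID, PlanID}

{Carrier, DeviceID}⁺ = {Carrier, DataCap, DeviceID, PlanID, Region, SIM}, which is every attribute, so {Carrier, DeviceID} is a candidate key.
{Carrier, SIM}⁺ = {Carrier, DataCap, DeviceID, PlanID, Region, SIM}, which is every attribute, so {Carrier, SIM} is a candidate key.
{DeviceID, PlanID}⁺ = {Carrier, DataCap, DeviceID, PlanID, Region, SIM}, which is every attribute, so {DeviceID, PlanID} is a candidate key.
No proper subset of any of these is a key, and no other minimal superkey exists.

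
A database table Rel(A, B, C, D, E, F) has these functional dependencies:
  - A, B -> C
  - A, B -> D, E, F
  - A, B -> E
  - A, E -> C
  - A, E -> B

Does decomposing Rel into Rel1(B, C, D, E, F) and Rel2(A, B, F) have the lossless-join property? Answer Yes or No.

The shared attributes are {B, F} and {B, F}⁺ = {B, F}.
Neither Rel1 nor Rel2 is contained in that closure, so the decomposition is lossy.

No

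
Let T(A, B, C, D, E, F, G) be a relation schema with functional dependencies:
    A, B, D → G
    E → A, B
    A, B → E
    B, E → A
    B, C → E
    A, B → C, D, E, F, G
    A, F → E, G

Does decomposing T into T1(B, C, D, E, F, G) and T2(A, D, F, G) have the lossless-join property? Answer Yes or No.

The shared attributes are {D, F, G} and {D, F, G}⁺ = {D, F, G}.
The closure covers neither T1 nor T2 entirely; the join is not lossless.

No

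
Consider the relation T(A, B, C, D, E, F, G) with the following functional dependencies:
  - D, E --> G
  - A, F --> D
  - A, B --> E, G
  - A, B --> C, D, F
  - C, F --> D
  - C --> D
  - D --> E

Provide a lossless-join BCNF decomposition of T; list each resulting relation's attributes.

Candidate key of the original relation: {A, B}.
{A, B, C, D, E, F, G}: {D, E} determines {D, E, G} here but is not a superkey — split on D, E --> G, giving {D, E, G} and {A, B, C, D, E, F}.
{D, E, G} is in BCNF.
{A, B, C, D, E, F}: {A, F} determines {A, D, E, F} here but is not a superkey — split on A, F --> D, E, giving {A, D, E, F} and {A, B, C, F}.
{A, D, E, F}: {D} determines {D, E} here but is not a superkey — split on D --> E, giving {D, E} and {A, D, F}.
{D, E} is in BCNF.
{A, D, F} is in BCNF.
{A, B, C, F} is in BCNF.

{A, B, C, F}; {A, D, F}; {D, E, G}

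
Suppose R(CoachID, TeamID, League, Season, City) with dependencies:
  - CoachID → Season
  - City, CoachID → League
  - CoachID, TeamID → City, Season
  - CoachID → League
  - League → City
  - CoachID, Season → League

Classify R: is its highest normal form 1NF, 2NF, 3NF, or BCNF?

1NF

Candidate key: {CoachID, TeamID}. Prime attributes: {CoachID, TeamID}.
CoachID → Season breaks BCNF: {CoachID}⁺ = {City, CoachID, League, Season}, so {CoachID} is not a superkey.
CoachID → Season has non-prime {Season} on the right and a non-superkey on the left, so 3NF fails.
The proper key subset {CoachID} of {CoachID, TeamID} determines non-prime {City, League, Season}, so the relation is not even in 2NF.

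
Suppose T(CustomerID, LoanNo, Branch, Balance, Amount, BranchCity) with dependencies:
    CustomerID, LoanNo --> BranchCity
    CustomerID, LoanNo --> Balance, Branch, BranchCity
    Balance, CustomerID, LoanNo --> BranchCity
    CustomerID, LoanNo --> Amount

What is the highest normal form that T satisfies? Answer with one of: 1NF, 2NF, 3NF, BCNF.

BCNF

Candidate key: {CustomerID, LoanNo}. Prime attributes: {CustomerID, LoanNo}.
Every FD has a superkey on the left, so the relation is in BCNF.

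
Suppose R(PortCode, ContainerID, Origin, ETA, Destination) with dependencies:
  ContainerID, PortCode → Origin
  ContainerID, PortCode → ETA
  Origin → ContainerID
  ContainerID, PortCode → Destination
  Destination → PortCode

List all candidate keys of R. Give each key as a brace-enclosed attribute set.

{ContainerID, Destination}, {ContainerID, PortCode}, {Destination, Origin}, {Origin, PortCode}

{ContainerID, Destination}⁺ = {ContainerID, Destination, ETA, Origin, PortCode} — all of the relation — so {ContainerID, Destination} is a candidate key.
{ContainerID, PortCode}⁺ = {ContainerID, Destination, ETA, Origin, PortCode} — all of the relation — so {ContainerID, PortCode} is a candidate key.
{Destination, Origin}⁺ = {ContainerID, Destination, ETA, Origin, PortCode} — all of the relation — so {Destination, Origin} is a candidate key.
{Origin, PortCode}⁺ = {ContainerID, Destination, ETA, Origin, PortCode} — all of the relation — so {Origin, PortCode} is a candidate key.
No proper subset of any of these is a key, and no other minimal superkey exists.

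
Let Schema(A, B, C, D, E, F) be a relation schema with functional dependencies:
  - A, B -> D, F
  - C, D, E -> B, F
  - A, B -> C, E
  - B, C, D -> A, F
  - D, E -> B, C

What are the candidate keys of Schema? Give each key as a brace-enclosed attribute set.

{A, B}⁺ = {A, B, C, D, E, F}, which is every attribute, so {A, B} is a candidate key.
{D, E}⁺ = {A, B, C, D, E, F}, which is every attribute, so {D, E} is a candidate key.
{B, C, D}⁺ = {A, B, C, D, E, F}, which is every attribute, so {B, C, D} is a candidate key.
These are minimal and exhaustive — every other superkey contains one of them.

{A, B}, {B, C, D}, {D, E}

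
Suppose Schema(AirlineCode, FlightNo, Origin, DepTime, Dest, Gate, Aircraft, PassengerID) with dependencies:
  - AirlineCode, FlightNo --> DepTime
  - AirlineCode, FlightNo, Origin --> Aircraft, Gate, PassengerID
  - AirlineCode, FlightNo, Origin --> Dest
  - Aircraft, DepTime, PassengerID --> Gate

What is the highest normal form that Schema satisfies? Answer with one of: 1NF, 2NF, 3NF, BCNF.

Candidate key: {AirlineCode, FlightNo, Origin}. Prime attributes: {AirlineCode, FlightNo, Origin}.
AirlineCode, FlightNo --> DepTime breaks BCNF: {AirlineCode, FlightNo}⁺ = {AirlineCode, DepTime, FlightNo}, so {AirlineCode, FlightNo} is not a superkey.
AirlineCode, FlightNo --> DepTime has non-prime {DepTime} on the right and a non-superkey on the left, so 3NF fails.
The proper key subset {AirlineCode, FlightNo} of {AirlineCode, FlightNo, Origin} determines non-prime {DepTime}, so the relation is not even in 2NF.

1NF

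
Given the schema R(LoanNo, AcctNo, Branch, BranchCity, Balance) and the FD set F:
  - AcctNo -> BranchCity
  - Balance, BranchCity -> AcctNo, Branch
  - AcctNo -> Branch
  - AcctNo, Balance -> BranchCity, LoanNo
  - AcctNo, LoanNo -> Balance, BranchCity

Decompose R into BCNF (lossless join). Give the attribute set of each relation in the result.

{AcctNo, Balance, LoanNo}; {AcctNo, Branch, BranchCity}

Candidate keys of the original relation: {AcctNo, Balance}, {AcctNo, LoanNo}, {Balance, BranchCity}.
In {AcctNo, Balance, Branch, BranchCity, LoanNo}, {AcctNo} is not a superkey ({AcctNo}⁺ restricted to this set is {AcctNo, Branch, BranchCity}), so split on AcctNo -> Branch, BranchCity into {AcctNo, Branch, BranchCity} and {AcctNo, Balance, LoanNo}.
{AcctNo, Branch, BranchCity}: every determinant is a superkey — BCNF.
{AcctNo, Balance, LoanNo}: every determinant is a superkey — BCNF.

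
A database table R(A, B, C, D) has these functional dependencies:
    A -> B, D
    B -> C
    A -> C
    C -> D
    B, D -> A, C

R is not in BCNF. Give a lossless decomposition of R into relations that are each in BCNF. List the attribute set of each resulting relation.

{A, B, C}; {C, D}

Candidate keys of the original relation: {A}, {B}.
Within {A, B, C, D}: {C}⁺ ∩ {A, B, C, D} = {C, D}, not the whole set, so C -> D violates BCNF; decompose into {C, D} and {A, B, C}.
{C, D}: every determinant is a superkey — BCNF.
{A, B, C}: every determinant is a superkey — BCNF.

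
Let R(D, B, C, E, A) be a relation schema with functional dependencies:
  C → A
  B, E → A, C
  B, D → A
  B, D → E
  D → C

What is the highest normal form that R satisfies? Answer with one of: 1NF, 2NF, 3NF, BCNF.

1NF

Candidate key: {B, D}. Prime attributes: {B, D}.
C → A: {C}⁺ = {A, C}, which is not all of the attributes, so the left side is not a superkey — BCNF is violated.
C → A has non-prime {A} on the right and a non-superkey on the left, so 3NF fails.
{D} is a proper subset of the key {B, D}, and {D}⁺ contains the non-prime attributes {A, C} — a partial dependency, so 2NF is violated.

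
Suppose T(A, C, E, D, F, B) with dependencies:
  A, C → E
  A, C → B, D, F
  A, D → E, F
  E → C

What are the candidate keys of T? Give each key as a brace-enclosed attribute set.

{A} never appears on the right of any FD, so every key must include it.
{A, C} is a candidate key since {A, C}⁺ = {A, B, C, D, E, F} covers every attribute.
{A, D} is a candidate key since {A, D}⁺ = {A, B, C, D, E, F} covers every attribute.
{A, E} is a candidate key since {A, E}⁺ = {A, B, C, D, E, F} covers every attribute.
No proper subset of any of these is a key, and no other minimal superkey exists.

{A, C}, {A, D}, {A, E}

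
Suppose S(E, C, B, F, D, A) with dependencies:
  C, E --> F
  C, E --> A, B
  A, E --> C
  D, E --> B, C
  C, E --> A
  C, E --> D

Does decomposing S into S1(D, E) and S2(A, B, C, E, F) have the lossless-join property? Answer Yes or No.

Common attributes: {E}; their closure is {E}.
Neither S1 nor S2 is contained in that closure, so the decomposition is lossy.

No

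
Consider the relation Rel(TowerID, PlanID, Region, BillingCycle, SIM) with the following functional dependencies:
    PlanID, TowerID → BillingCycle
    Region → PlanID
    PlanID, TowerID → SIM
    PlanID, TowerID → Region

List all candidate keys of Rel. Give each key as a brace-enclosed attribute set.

{PlanID, TowerID}, {Region, TowerID}

{TowerID} never appears on the right of any FD, so every key must include it.
{PlanID, TowerID} is a candidate key since {PlanID, TowerID}⁺ = {BillingCycle, PlanID, Region, SIM, TowerID} covers every attribute.
{Region, TowerID} is a candidate key since {Region, TowerID}⁺ = {BillingCycle, PlanID, Region, SIM, TowerID} covers every attribute.
No proper subset of any of these is a key, and no other minimal superkey exists.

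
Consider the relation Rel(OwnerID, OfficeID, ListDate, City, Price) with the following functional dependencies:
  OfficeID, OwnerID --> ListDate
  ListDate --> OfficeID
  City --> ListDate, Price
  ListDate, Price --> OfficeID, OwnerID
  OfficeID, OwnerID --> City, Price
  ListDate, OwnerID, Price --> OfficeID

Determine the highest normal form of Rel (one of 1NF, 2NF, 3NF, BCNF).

3NF

Candidate keys: {City}, {ListDate, OwnerID}, {ListDate, Price}, {OfficeID, OwnerID}. Prime attributes: {City, ListDate, OfficeID, OwnerID, Price}.
ListDate --> OfficeID: {ListDate}⁺ = {ListDate, OfficeID}, which is not all of the attributes, so the left side is not a superkey — BCNF is violated.
But every attribute on its right side ({OfficeID}) is prime, and the same holds for every other non-superkey FD, so 3NF still holds.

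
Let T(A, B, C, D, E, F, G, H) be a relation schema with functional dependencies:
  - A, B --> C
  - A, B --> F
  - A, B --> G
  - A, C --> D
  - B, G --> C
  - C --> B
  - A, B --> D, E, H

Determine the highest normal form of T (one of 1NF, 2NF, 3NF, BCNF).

3NF

Candidate keys: {A, B}, {A, C}. Prime attributes: {A, B, C}.
B, G --> C breaks BCNF: {B, G}⁺ = {B, C, G}, so {B, G} is not a superkey.
Since {C} ⊆ prime attributes and every other non-superkey FD also has a prime right side, the schema is in 3NF.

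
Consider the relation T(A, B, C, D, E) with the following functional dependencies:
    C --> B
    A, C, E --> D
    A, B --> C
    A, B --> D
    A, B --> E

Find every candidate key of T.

{A, B}, {A, C}

No FD produces {A}, so it must be in every candidate key.
{A, B}⁺ = {A, B, C, D, E} — all of the relation — so {A, B} is a candidate key.
{A, C}⁺ = {A, B, C, D, E} — all of the relation — so {A, C} is a candidate key.
These are minimal and exhaustive — every other superkey contains one of them.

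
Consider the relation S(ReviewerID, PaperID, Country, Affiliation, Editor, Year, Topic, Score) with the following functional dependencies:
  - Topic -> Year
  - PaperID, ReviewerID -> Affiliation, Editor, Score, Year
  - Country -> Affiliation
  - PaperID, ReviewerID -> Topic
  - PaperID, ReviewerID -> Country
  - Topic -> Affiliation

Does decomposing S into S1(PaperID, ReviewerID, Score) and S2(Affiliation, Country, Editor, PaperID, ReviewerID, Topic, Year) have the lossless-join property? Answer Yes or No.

The shared attributes are {PaperID, ReviewerID} and {PaperID, ReviewerID}⁺ = {Affiliation, Country, Editor, PaperID, ReviewerID, Score, Topic, Year}.
This includes all of S1, so the common attributes are a superkey of S1 — the join is lossless.

Yes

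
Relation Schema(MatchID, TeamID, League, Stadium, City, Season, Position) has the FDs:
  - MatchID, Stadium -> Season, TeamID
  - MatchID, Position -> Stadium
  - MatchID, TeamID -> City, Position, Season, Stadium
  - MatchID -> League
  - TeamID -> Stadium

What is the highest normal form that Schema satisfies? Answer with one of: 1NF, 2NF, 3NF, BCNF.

1NF

Candidate keys: {MatchID, Position}, {MatchID, Stadium}, {MatchID, TeamID}. Prime attributes: {MatchID, Position, Stadium, TeamID}.
MatchID -> League breaks BCNF: {MatchID}⁺ = {League, MatchID}, so {MatchID} is not a superkey.
MatchID -> League determines the non-prime attribute {League} from a non-superkey — 3NF is violated.
The proper key subset {MatchID} of {MatchID, Position} determines non-prime {League}, so the relation is not even in 2NF.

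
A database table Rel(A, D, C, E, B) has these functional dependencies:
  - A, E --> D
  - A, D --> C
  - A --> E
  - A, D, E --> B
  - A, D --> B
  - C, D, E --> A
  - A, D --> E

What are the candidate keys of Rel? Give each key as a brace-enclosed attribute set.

{A}⁺ = {A, B, C, D, E} — all of the relation — so {A} is a candidate key.
{C, D, E}⁺ = {A, B, C, D, E} — all of the relation — so {C, D, E} is a candidate key.
No proper subset of any of these is a key, and no other minimal superkey exists.

{A}, {C, D, E}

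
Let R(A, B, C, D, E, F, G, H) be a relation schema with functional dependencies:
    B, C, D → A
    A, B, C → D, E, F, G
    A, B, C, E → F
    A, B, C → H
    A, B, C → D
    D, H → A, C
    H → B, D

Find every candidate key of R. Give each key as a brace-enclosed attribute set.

{A, B, C}, {B, C, D}, {H}

{H} is a candidate key since {H}⁺ = {A, B, C, D, E, F, G, H} covers every attribute.
{A, B, C} is a candidate key since {A, B, C}⁺ = {A, B, C, D, E, F, G, H} covers every attribute.
{B, C, D} is a candidate key since {B, C, D}⁺ = {A, B, C, D, E, F, G, H} covers every attribute.
No proper subset of any of these is a key, and no other minimal superkey exists.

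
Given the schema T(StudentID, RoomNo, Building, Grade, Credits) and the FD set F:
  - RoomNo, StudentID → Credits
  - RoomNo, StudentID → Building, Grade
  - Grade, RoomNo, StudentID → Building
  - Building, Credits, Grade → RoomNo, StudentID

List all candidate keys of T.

{Building, Credits, Grade}, {RoomNo, StudentID}

{RoomNo, StudentID} is a candidate key since {RoomNo, StudentID}⁺ = {Building, Credits, Grade, RoomNo, StudentID} covers every attribute.
{Building, Credits, Grade} is a candidate key since {Building, Credits, Grade}⁺ = {Building, Credits, Grade, RoomNo, StudentID} covers every attribute.
No proper subset of any of these is a key, and no other minimal superkey exists.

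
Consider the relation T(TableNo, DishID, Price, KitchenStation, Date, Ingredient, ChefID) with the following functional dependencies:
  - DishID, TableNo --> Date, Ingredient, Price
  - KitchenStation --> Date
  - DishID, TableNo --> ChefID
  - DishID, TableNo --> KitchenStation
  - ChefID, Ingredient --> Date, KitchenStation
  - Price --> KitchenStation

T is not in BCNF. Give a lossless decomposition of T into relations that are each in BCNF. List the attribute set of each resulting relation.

Candidate key of the original relation: {DishID, TableNo}.
{ChefID, Date, DishID, Ingredient, KitchenStation, Price, TableNo}: {KitchenStation} determines {Date, KitchenStation} here but is not a superkey — split on KitchenStation --> Date, giving {Date, KitchenStation} and {ChefID, DishID, Ingredient, KitchenStation, Price, TableNo}.
{Date, KitchenStation} is in BCNF.
{ChefID, DishID, Ingredient, KitchenStation, Price, TableNo}: {ChefID, Ingredient} determines {ChefID, Ingredient, KitchenStation} here but is not a superkey — split on ChefID, Ingredient --> KitchenStation, giving {ChefID, Ingredient, KitchenStation} and {ChefID, DishID, Ingredient, Price, TableNo}.
{ChefID, Ingredient, KitchenStation} is in BCNF.
{ChefID, DishID, Ingredient, Price, TableNo} is in BCNF.

{ChefID, DishID, Ingredient, Price, TableNo}; {ChefID, Ingredient, KitchenStation}; {Date, KitchenStation}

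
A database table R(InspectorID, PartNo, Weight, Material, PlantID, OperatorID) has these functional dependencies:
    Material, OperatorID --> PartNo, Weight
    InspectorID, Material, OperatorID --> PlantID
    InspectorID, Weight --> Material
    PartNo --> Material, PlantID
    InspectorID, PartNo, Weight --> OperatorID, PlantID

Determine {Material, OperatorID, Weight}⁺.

{Material, OperatorID, PartNo, PlantID, Weight}

Start with {Material, OperatorID, Weight}.
Material, OperatorID --> PartNo, Weight applies; add {PartNo} → now {Material, OperatorID, PartNo, Weight}.
PartNo --> Material, PlantID applies; add {PlantID} → now {Material, OperatorID, PartNo, PlantID, Weight}.
No further FD applies.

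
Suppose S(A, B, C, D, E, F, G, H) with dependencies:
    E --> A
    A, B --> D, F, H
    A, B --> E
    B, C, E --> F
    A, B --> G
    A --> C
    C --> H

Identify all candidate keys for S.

No FD produces {B}, so it must be in every candidate key.
{A, B} is a candidate key since {A, B}⁺ = {A, B, C, D, E, F, G, H} covers every attribute.
{B, E} is a candidate key since {B, E}⁺ = {A, B, C, D, E, F, G, H} covers every attribute.
No proper subset of any of these is a key, and no other minimal superkey exists.

{A, B}, {B, E}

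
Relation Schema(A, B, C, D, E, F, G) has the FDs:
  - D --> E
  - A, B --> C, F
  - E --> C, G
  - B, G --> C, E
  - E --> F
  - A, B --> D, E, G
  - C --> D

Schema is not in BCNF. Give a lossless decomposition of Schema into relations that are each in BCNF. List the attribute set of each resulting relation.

{A, B, D}; {C, D, E, F, G}

Candidate key of the original relation: {A, B}.
Within {A, B, C, D, E, F, G}: {D}⁺ ∩ {A, B, C, D, E, F, G} = {C, D, E, F, G}, not the whole set, so D --> C, E, F, G violates BCNF; decompose into {C, D, E, F, G} and {A, B, D}.
{C, D, E, F, G} has no BCNF violation.
{A, B, D} has no BCNF violation.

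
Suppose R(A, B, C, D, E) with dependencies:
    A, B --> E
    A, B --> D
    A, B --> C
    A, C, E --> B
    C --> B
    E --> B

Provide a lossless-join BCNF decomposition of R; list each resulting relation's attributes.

{A, C, D, E}; {B, C}

Candidate keys of the original relation: {A, B}, {A, C}, {A, E}.
In {A, B, C, D, E}, {C} is not a superkey ({C}⁺ restricted to this set is {B, C}), so split on C --> B into {B, C} and {A, C, D, E}.
{B, C} has no BCNF violation.
{A, C, D, E} has no BCNF violation.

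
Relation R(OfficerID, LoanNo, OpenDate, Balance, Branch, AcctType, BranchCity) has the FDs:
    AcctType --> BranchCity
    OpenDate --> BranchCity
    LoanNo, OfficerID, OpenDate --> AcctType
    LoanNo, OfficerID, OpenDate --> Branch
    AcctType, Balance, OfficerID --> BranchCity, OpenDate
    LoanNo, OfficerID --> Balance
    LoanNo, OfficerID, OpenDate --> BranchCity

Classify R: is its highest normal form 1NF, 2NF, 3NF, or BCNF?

Candidate keys: {AcctType, LoanNo, OfficerID}, {LoanNo, OfficerID, OpenDate}. Prime attributes: {AcctType, LoanNo, OfficerID, OpenDate}.
AcctType --> BranchCity breaks BCNF: {AcctType}⁺ = {AcctType, BranchCity}, so {AcctType} is not a superkey.
Because {BranchCity} is non-prime and the left side of AcctType --> BranchCity is not a superkey, the relation is not in 3NF.
Since {AcctType} ⊂ {AcctType, LoanNo, OfficerID} and {AcctType}⁺ ⊇ {BranchCity} with {BranchCity} non-prime, there is a partial dependency; 2NF fails.

1NF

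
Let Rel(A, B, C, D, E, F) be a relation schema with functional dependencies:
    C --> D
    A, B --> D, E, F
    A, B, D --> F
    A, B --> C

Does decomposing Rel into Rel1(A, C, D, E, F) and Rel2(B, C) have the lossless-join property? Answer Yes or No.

No

Common attributes: {C}; their closure is {C, D}.
Rel1 ⊄ {C, D} and Rel2 ⊄ {C, D}, so the split is lossy.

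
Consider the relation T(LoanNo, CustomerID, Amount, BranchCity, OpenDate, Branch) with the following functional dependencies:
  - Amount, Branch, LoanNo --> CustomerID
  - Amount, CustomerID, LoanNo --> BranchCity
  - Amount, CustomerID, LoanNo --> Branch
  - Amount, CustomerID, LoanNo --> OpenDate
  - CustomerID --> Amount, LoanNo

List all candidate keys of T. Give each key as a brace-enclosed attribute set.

{Amount, Branch, LoanNo}, {CustomerID}

{CustomerID}⁺ = {Amount, Branch, BranchCity, CustomerID, LoanNo, OpenDate} — all of the relation — so {CustomerID} is a candidate key.
{Amount, Branch, LoanNo}⁺ = {Amount, Branch, BranchCity, CustomerID, LoanNo, OpenDate} — all of the relation — so {Amount, Branch, LoanNo} is a candidate key.
These are minimal and exhaustive — every other superkey contains one of them.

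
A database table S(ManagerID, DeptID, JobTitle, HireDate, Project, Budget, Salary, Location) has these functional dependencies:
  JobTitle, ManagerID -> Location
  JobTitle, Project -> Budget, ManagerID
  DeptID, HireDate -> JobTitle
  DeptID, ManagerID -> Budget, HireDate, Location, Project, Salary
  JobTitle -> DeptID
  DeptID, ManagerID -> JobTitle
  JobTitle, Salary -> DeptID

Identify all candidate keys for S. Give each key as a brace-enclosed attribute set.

{DeptID, HireDate, Project}, {DeptID, ManagerID}, {JobTitle, ManagerID}, {JobTitle, Project}

{DeptID, ManagerID}⁺ = {Budget, DeptID, HireDate, JobTitle, Location, ManagerID, Project, Salary} — all of the relation — so {DeptID, ManagerID} is a candidate key.
{JobTitle, ManagerID}⁺ = {Budget, DeptID, HireDate, JobTitle, Location, ManagerID, Project, Salary} — all of the relation — so {JobTitle, ManagerID} is a candidate key.
{JobTitle, Project}⁺ = {Budget, DeptID, HireDate, JobTitle, Location, ManagerID, Project, Salary} — all of the relation — so {JobTitle, Project} is a candidate key.
{DeptID, HireDate, Project}⁺ = {Budget, DeptID, HireDate, JobTitle, Location, ManagerID, Project, Salary} — all of the relation — so {DeptID, HireDate, Project} is a candidate key.
No proper subset of any of these is a key, and no other minimal superkey exists.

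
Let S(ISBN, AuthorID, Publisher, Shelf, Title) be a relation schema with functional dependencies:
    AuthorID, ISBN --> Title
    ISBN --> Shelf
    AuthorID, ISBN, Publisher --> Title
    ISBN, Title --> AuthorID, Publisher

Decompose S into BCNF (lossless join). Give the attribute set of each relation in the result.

{AuthorID, ISBN, Publisher, Title}; {ISBN, Shelf}

Candidate keys of the original relation: {AuthorID, ISBN}, {ISBN, Title}.
{AuthorID, ISBN, Publisher, Shelf, Title}: {ISBN} determines {ISBN, Shelf} here but is not a superkey — split on ISBN --> Shelf, giving {ISBN, Shelf} and {AuthorID, ISBN, Publisher, Title}.
{ISBN, Shelf} has no BCNF violation.
{AuthorID, ISBN, Publisher, Title} has no BCNF violation.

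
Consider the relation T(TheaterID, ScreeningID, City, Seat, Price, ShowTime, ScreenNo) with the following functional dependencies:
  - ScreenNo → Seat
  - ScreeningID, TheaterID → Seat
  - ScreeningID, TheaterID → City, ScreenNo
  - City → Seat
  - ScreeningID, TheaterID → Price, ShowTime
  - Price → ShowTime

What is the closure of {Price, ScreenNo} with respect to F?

{Price, ScreenNo, Seat, ShowTime}

Start with {Price, ScreenNo}.
ScreenNo → Seat applies; add {Seat} → now {Price, ScreenNo, Seat}.
Price → ShowTime applies; add {ShowTime} → now {Price, ScreenNo, Seat, ShowTime}.
No further FD applies.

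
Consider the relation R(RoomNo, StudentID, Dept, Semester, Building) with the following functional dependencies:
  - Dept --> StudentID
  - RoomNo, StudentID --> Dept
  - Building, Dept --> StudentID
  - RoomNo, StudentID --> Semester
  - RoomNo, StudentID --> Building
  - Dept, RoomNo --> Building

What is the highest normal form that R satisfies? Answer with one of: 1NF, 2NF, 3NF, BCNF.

3NF

Candidate keys: {Dept, RoomNo}, {RoomNo, StudentID}. Prime attributes: {Dept, RoomNo, StudentID}.
Dept --> StudentID: {Dept}⁺ = {Dept, StudentID}, which is not all of the attributes, so the left side is not a superkey — BCNF is violated.
But every attribute on its right side ({StudentID}) is prime, and the same holds for every other non-superkey FD, so 3NF still holds.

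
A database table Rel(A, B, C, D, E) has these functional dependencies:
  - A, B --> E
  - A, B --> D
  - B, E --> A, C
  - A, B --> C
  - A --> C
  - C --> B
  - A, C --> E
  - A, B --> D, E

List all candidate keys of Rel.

{A}⁺ = {A, B, C, D, E}, which is every attribute, so {A} is a candidate key.
{B, E}⁺ = {A, B, C, D, E}, which is every attribute, so {B, E} is a candidate key.
{C, E}⁺ = {A, B, C, D, E}, which is every attribute, so {C, E} is a candidate key.
No proper subset of any of these is a key, and no other minimal superkey exists.

{A}, {B, E}, {C, E}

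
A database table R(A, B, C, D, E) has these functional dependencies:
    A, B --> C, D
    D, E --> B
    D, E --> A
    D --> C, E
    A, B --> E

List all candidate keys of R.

{A, B}, {D}

{D} is a candidate key since {D}⁺ = {A, B, C, D, E} covers every attribute.
{A, B} is a candidate key since {A, B}⁺ = {A, B, C, D, E} covers every attribute.
These are minimal and exhaustive — every other superkey contains one of them.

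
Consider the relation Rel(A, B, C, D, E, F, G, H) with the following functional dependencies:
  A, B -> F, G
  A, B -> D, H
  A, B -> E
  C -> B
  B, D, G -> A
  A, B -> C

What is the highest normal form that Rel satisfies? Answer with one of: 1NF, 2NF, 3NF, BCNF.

Candidate keys: {A, B}, {A, C}, {B, D, G}, {C, D, G}. Prime attributes: {A, B, C, D, G}.
C -> B: {C}⁺ = {B, C}, which is not all of the attributes, so the left side is not a superkey — BCNF is violated.
Since {B} ⊆ prime attributes and every other non-superkey FD also has a prime right side, the schema is in 3NF.

3NF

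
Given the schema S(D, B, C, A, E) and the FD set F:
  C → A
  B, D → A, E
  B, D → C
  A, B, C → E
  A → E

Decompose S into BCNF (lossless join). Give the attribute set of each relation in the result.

Candidate key of the original relation: {B, D}.
{A, B, C, D, E}: {C} determines {A, C, E} here but is not a superkey — split on C → A, E, giving {A, C, E} and {B, C, D}.
{A, C, E}: {A} determines {A, E} here but is not a superkey — split on A → E, giving {A, E} and {A, C}.
{A, E}: every determinant is a superkey — BCNF.
{A, C}: every determinant is a superkey — BCNF.
{B, C, D}: every determinant is a superkey — BCNF.

{A, C}; {A, E}; {B, C, D}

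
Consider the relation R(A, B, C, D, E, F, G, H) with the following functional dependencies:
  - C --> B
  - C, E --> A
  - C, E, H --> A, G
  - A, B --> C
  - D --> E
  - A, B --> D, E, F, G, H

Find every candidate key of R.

Closure of {A, B} is {A, B, C, D, E, F, G, H}, the whole schema; {A, B} is a candidate key.
Closure of {A, C} is {A, B, C, D, E, F, G, H}, the whole schema; {A, C} is a candidate key.
Closure of {C, D} is {A, B, C, D, E, F, G, H}, the whole schema; {C, D} is a candidate key.
Closure of {C, E} is {A, B, C, D, E, F, G, H}, the whole schema; {C, E} is a candidate key.
No proper subset of any of these is a key, and no other minimal superkey exists.

{A, B}, {A, C}, {C, D}, {C, E}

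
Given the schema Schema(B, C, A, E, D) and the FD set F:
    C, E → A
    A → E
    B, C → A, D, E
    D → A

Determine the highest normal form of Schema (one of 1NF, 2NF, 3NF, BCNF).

2NF

Candidate key: {B, C}. Prime attributes: {B, C}.
C, E → A breaks BCNF: {C, E}⁺ = {A, C, E}, so {C, E} is not a superkey.
C, E → A has non-prime {A} on the right and a non-superkey on the left, so 3NF fails.
Checking every proper subset of each key, none determines a non-prime attribute — 2NF is satisfied.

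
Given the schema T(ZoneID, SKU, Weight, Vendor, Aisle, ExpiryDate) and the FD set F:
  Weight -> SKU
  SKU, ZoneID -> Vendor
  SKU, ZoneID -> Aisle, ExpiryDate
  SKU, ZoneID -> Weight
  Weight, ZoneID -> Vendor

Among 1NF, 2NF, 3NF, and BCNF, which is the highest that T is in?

Candidate keys: {SKU, ZoneID}, {Weight, ZoneID}. Prime attributes: {SKU, Weight, ZoneID}.
Weight -> SKU: {Weight}⁺ = {SKU, Weight}, which is not all of the attributes, so the left side is not a superkey — BCNF is violated.
But every attribute on its right side ({SKU}) is prime, and the same holds for every other non-superkey FD, so 3NF still holds.

3NF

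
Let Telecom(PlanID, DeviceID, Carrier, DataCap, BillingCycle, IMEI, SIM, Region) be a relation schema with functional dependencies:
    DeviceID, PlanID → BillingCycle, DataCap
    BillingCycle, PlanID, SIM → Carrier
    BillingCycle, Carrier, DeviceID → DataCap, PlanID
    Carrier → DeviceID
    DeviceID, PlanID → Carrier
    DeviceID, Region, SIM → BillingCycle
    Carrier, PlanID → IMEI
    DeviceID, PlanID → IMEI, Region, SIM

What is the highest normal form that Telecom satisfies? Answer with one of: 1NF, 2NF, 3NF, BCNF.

3NF

Candidate keys: {BillingCycle, Carrier}, {BillingCycle, PlanID, SIM}, {Carrier, PlanID}, {Carrier, Region, SIM}, {DeviceID, PlanID}. Prime attributes: {BillingCycle, Carrier, DeviceID, PlanID, Region, SIM}.
Carrier → DeviceID: {Carrier}⁺ = {Carrier, DeviceID}, which is not all of the attributes, so the left side is not a superkey — BCNF is violated.
Since {DeviceID} ⊆ prime attributes and every other non-superkey FD also has a prime right side, the schema is in 3NF.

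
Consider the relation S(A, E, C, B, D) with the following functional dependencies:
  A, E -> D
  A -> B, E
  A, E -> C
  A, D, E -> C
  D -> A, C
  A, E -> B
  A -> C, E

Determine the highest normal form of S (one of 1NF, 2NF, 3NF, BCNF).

Candidate keys: {A}, {D}. Prime attributes: {A, D}.
The left-hand side of every FD is a superkey, so BCNF is satisfied.

BCNF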